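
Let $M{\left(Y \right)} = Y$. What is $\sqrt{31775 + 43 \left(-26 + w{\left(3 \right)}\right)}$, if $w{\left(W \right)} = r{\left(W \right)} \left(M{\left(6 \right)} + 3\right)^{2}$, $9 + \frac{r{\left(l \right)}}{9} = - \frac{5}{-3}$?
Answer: $i \sqrt{199221} \approx 446.34 i$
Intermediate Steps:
$r{\left(l \right)} = -66$ ($r{\left(l \right)} = -81 + 9 \left(- \frac{5}{-3}\right) = -81 + 9 \left(\left(-5\right) \left(- \frac{1}{3}\right)\right) = -81 + 9 \cdot \frac{5}{3} = -81 + 15 = -66$)
$w{\left(W \right)} = -5346$ ($w{\left(W \right)} = - 66 \left(6 + 3\right)^{2} = - 66 \cdot 9^{2} = \left(-66\right) 81 = -5346$)
$\sqrt{31775 + 43 \left(-26 + w{\left(3 \right)}\right)} = \sqrt{31775 + 43 \left(-26 - 5346\right)} = \sqrt{31775 + 43 \left(-5372\right)} = \sqrt{31775 - 230996} = \sqrt{-199221} = i \sqrt{199221}$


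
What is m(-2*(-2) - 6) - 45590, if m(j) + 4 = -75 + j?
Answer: -45671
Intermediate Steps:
m(j) = -79 + j (m(j) = -4 + (-75 + j) = -79 + j)
m(-2*(-2) - 6) - 45590 = (-79 + (-2*(-2) - 6)) - 45590 = (-79 + (4 - 6)) - 45590 = (-79 - 2) - 45590 = -81 - 45590 = -45671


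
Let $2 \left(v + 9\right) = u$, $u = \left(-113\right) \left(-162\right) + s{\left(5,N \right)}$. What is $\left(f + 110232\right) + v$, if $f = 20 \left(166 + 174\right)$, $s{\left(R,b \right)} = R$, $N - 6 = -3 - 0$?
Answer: $\frac{252357}{2} \approx 1.2618 \cdot 10^{5}$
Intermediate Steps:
$N = 3$ ($N = 6 - 3 = 3$)
$f = 6800$ ($f = 20 \cdot 340 = 6800$)
$u = 18311$ ($u = \left(-113\right) \left(-162\right) + 5 = 18306 + 5 = 18311$)
$v = \frac{18293}{2}$ ($v = -9 + \frac{1}{2} \cdot 18311 = -9 + \frac{18311}{2} = \frac{18293}{2} \approx 9146.5$)
$\left(f + 110232\right) + v = \left(6800 + 110232\right) + \frac{18293}{2} = 117032 + \frac{18293}{2} = \frac{252357}{2}$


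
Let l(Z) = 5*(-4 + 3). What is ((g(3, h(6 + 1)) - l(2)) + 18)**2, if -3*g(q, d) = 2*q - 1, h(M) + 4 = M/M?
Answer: 4096/9 ≈ 455.11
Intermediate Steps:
h(M) = -3 (h(M) = -4 + M/M = -4 + 1 = -3)
g(q, d) = 1/3 - 2*q/3 (g(q, d) = -(2*q - 1)/3 = -(-1 + 2*q)/3 = 1/3 - 2*q/3)
l(Z) = -5 (l(Z) = 5*(-1) = -5)
((g(3, h(6 + 1)) - l(2)) + 18)**2 = (((1/3 - 2/3*3) - 1*(-5)) + 18)**2 = (((1/3 - 2) + 5) + 18)**2 = ((-5/3 + 5) + 18)**2 = (10/3 + 18)**2 = (64/3)**2 = 4096/9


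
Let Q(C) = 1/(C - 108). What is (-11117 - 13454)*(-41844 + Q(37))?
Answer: 72998598175/71 ≈ 1.0281e+9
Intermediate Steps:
Q(C) = 1/(-108 + C)
(-11117 - 13454)*(-41844 + Q(37)) = (-11117 - 13454)*(-41844 + 1/(-108 + 37)) = -24571*(-41844 + 1/(-71)) = -24571*(-41844 - 1/71) = -24571*(-2970925/71) = 72998598175/71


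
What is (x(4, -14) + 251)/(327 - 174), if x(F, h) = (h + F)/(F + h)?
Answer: 28/17 ≈ 1.6471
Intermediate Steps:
x(F, h) = 1 (x(F, h) = (F + h)/(F + h) = 1)
(x(4, -14) + 251)/(327 - 174) = (1 + 251)/(327 - 174) = 252/153 = 252*(1/153) = 28/17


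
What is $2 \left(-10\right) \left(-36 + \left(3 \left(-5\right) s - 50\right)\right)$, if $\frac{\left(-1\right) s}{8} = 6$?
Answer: $-12680$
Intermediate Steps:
$s = -48$ ($s = \left(-8\right) 6 = -48$)
$2 \left(-10\right) \left(-36 + \left(3 \left(-5\right) s - 50\right)\right) = 2 \left(-10\right) \left(-36 - \left(50 - 3 \left(-5\right) \left(-48\right)\right)\right) = - 20 \left(-36 - -670\right) = - 20 \left(-36 + \left(720 - 50\right)\right) = - 20 \left(-36 + 670\right) = \left(-20\right) 634 = -12680$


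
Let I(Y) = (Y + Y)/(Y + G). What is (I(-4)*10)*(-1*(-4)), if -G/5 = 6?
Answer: 160/17 ≈ 9.4118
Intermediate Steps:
G = -30 (G = -5*6 = -30)
I(Y) = 2*Y/(-30 + Y) (I(Y) = (Y + Y)/(Y - 30) = (2*Y)/(-30 + Y) = 2*Y/(-30 + Y))
(I(-4)*10)*(-1*(-4)) = ((2*(-4)/(-30 - 4))*10)*(-1*(-4)) = ((2*(-4)/(-34))*10)*4 = ((2*(-4)*(-1/34))*10)*4 = ((4/17)*10)*4 = (40/17)*4 = 160/17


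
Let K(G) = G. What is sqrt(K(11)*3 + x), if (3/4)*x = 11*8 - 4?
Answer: sqrt(145) ≈ 12.042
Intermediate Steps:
x = 112 (x = 4*(11*8 - 4)/3 = 4*(88 - 4)/3 = (4/3)*84 = 112)
sqrt(K(11)*3 + x) = sqrt(11*3 + 112) = sqrt(33 + 112) = sqrt(145)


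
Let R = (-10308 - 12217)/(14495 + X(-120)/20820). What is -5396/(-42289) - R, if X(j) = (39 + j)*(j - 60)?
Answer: 357680147743/212714008312 ≈ 1.6815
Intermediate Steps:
X(j) = (-60 + j)*(39 + j) (X(j) = (39 + j)*(-60 + j) = (-60 + j)*(39 + j))
R = -7816175/5030008 (R = (-10308 - 12217)/(14495 + (-2340 + (-120)² - 21*(-120))/20820) = -22525/(14495 + (-2340 + 14400 + 2520)*(1/20820)) = -22525/(14495 + 14580*(1/20820)) = -22525/(14495 + 243/347) = -22525/5030008/347 = -22525*347/5030008 = -7816175/5030008 ≈ -1.5539)
-5396/(-42289) - R = -5396/(-42289) - 1*(-7816175/5030008) = -5396*(-1/42289) + 7816175/5030008 = 5396/42289 + 7816175/5030008 = 357680147743/212714008312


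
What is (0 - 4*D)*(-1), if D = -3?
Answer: -12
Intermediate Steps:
(0 - 4*D)*(-1) = (0 - 4*(-3))*(-1) = (0 + 12)*(-1) = 12*(-1) = -12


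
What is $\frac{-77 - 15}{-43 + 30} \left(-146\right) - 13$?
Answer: $- \frac{13601}{13} \approx -1046.2$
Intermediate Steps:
$\frac{-77 - 15}{-43 + 30} \left(-146\right) - 13 = - \frac{92}{-13} \left(-146\right) - 13 = \left(-92\right) \left(- \frac{1}{13}\right) \left(-146\right) - 13 = \frac{92}{13} \left(-146\right) - 13 = - \frac{13432}{13} - 13 = - \frac{13601}{13}$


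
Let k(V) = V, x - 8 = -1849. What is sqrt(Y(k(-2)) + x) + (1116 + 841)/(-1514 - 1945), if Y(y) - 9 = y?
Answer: -1957/3459 + I*sqrt(1834) ≈ -0.56577 + 42.825*I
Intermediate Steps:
x = -1841 (x = 8 - 1849 = -1841)
Y(y) = 9 + y
sqrt(Y(k(-2)) + x) + (1116 + 841)/(-1514 - 1945) = sqrt((9 - 2) - 1841) + (1116 + 841)/(-1514 - 1945) = sqrt(7 - 1841) + 1957/(-3459) = sqrt(-1834) + 1957*(-1/3459) = I*sqrt(1834) - 1957/3459 = -1957/3459 + I*sqrt(1834)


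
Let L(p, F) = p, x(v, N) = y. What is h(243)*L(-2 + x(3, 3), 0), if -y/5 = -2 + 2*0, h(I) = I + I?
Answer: 3888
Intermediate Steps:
h(I) = 2*I
y = 10 (y = -5*(-2 + 2*0) = -5*(-2 + 0) = -5*(-2) = 10)
x(v, N) = 10
h(243)*L(-2 + x(3, 3), 0) = (2*243)*(-2 + 10) = 486*8 = 3888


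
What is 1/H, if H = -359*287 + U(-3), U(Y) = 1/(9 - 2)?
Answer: -7/721230 ≈ -9.7056e-6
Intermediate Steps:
U(Y) = 1/7
H = -721230/7 (H = -359*287 + 1/7 = -103033 + 1/7 = -721230/7 ≈ -1.0303e+5)
1/H = 1/(-721230/7) = -7/721230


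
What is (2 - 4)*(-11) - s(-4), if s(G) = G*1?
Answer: 26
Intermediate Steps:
s(G) = G
(2 - 4)*(-11) - s(-4) = (2 - 4)*(-11) - 1*(-4) = -2*(-11) + 4 = 22 + 4 = 26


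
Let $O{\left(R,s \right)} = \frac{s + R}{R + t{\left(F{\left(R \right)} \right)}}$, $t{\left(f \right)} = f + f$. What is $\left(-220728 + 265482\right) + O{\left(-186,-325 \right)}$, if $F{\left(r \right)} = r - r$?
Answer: $\frac{8324755}{186} \approx 44757.0$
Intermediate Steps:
$F{\left(r \right)} = 0$
$t{\left(f \right)} = 2 f$
$O{\left(R,s \right)} = \frac{R + s}{R}$ ($O{\left(R,s \right)} = \frac{s + R}{R + 2 \cdot 0} = \frac{R + s}{R + 0} = \frac{R + s}{R}$)
$\left(-220728 + 265482\right) + O{\left(-186,-325 \right)} = \left(-220728 + 265482\right) + \frac{-186 - 325}{-186} = 44754 - - \frac{511}{186} = 44754 + \frac{511}{186} = \frac{8324755}{186}$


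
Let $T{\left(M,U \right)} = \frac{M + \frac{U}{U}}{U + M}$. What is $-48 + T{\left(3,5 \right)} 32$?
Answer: $-32$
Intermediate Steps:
$T{\left(M,U \right)} = \frac{1 + M}{M + U}$ ($T{\left(M,U \right)} = \frac{M + 1}{M + U} = \frac{1 + M}{M + U}$)
$-48 + T{\left(3,5 \right)} 32 = -48 + \frac{1 + 3}{3 + 5} \cdot 32 = -48 + \frac{1}{8} \cdot 4 \cdot 32 = -48 + \frac{1}{2} \cdot 32 = -48 + 16 = -32$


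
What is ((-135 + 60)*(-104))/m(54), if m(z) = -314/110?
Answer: -429000/157 ≈ -2732.5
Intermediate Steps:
m(z) = -157/55 (m(z) = -314*1/110 = -157/55)
((-135 + 60)*(-104))/m(54) = ((-135 + 60)*(-104))/(-157/55) = -75*(-104)*(-55/157) = 7800*(-55/157) = -429000/157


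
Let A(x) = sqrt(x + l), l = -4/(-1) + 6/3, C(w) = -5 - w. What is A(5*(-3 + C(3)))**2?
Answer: -49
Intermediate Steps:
l = 6 (l = -4*(-1) + 6*(1/3) = 4 + 2 = 6)
A(x) = sqrt(6 + x) (A(x) = sqrt(x + 6) = sqrt(6 + x))
A(5*(-3 + C(3)))**2 = (sqrt(6 + 5*(-3 + (-5 - 1*3))))**2 = (sqrt(6 + 5*(-3 + (-5 - 3))))**2 = (sqrt(6 + 5*(-3 - 8)))**2 = (sqrt(6 + 5*(-11)))**2 = (sqrt(6 - 55))**2 = (sqrt(-49))**2 = (7*I)**2 = -49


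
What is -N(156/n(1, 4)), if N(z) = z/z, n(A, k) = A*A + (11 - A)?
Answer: -1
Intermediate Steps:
n(A, k) = 11 + A² - A (n(A, k) = A² + (11 - A) = 11 + A² - A)
N(z) = 1
-N(156/n(1, 4)) = -1*1 = -1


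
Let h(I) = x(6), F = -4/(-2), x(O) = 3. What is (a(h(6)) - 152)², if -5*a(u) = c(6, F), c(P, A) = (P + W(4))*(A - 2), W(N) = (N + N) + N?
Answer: 23104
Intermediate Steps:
F = 2 (F = -4*(-½) = 2)
h(I) = 3
W(N) = 3*N (W(N) = 2*N + N = 3*N)
c(P, A) = (-2 + A)*(12 + P) (c(P, A) = (P + 3*4)*(A - 2) = (P + 12)*(-2 + A) = (12 + P)*(-2 + A) = (-2 + A)*(12 + P))
a(u) = 0 (a(u) = -(-24 - 2*6 + 12*2 + 2*6)/5 = -(-24 - 12 + 24 + 12)/5 = -⅕*0 = 0)
(a(h(6)) - 152)² = (0 - 152)² = (-152)² = 23104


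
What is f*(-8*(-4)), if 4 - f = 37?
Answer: -1056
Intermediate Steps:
f = -33 (f = 4 - 1*37 = 4 - 37 = -33)
f*(-8*(-4)) = -(-264)*(-4) = -33*32 = -1056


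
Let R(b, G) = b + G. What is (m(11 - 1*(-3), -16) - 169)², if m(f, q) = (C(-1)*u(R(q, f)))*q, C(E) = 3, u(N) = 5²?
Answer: 1874161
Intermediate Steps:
R(b, G) = G + b
u(N) = 25
m(f, q) = 75*q (m(f, q) = (3*25)*q = 75*q)
(m(11 - 1*(-3), -16) - 169)² = (75*(-16) - 169)² = (-1200 - 169)² = (-1369)² = 1874161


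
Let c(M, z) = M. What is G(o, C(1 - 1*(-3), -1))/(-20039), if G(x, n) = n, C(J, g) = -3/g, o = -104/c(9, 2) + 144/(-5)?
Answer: -3/20039 ≈ -0.00014971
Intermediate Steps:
o = -1816/45 (o = -104/9 + 144/(-5) = -104*⅑ + 144*(-⅕) = -104/9 - 144/5 = -1816/45 ≈ -40.356)
G(o, C(1 - 1*(-3), -1))/(-20039) = -3/(-1)/(-20039) = -3*(-1)*(-1/20039) = 3*(-1/20039) = -3/20039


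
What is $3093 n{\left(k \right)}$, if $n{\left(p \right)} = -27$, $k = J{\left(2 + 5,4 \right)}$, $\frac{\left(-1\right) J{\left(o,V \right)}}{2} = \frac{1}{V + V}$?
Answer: $-83511$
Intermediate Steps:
$J{\left(o,V \right)} = - \frac{1}{V}$ ($J{\left(o,V \right)} = - \frac{2}{V + V} = - \frac{2}{2 V} = - 2 \frac{1}{2 V} = - \frac{1}{V}$)
$k = - \frac{1}{4} \approx -0.25$
$3093 n{\left(k \right)} = 3093 \left(-27\right) = -83511$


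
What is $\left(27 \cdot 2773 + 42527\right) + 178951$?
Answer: $296349$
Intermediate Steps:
$\left(27 \cdot 2773 + 42527\right) + 178951 = \left(74871 + 42527\right) + 178951 = 117398 + 178951 = 296349$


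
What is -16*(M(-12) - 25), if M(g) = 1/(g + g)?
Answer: 1202/3 ≈ 400.67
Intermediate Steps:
M(g) = 1/(2*g)
-16*(M(-12) - 25) = -16*((½)/(-12) - 25) = -16*((½)*(-1/12) - 25) = -16*(-1/24 - 25) = -16*(-601/24) = 1202/3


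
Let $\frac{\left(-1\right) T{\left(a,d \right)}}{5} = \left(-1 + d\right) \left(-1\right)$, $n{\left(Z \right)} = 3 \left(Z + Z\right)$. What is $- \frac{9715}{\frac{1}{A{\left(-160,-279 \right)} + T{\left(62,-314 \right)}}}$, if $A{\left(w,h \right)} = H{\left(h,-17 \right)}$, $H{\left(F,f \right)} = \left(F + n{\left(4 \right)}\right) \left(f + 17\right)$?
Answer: $15301125$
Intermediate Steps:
$n{\left(Z \right)} = 6 Z$ ($n{\left(Z \right)} = 3 \cdot 2 Z = 6 Z$)
$H{\left(F,f \right)} = \left(17 + f\right) \left(24 + F\right)$ ($H{\left(F,f \right)} = \left(F + 6 \cdot 4\right) \left(f + 17\right) = \left(F + 24\right) \left(17 + f\right) = \left(24 + F\right) \left(17 + f\right) = \left(17 + f\right) \left(24 + F\right)$)
$A{\left(w,h \right)} = 0$ ($A{\left(w,h \right)} = 408 + 17 h + 24 \left(-17\right) + h \left(-17\right) = 408 + 17 h - 408 - 17 h = 0$)
$T{\left(a,d \right)} = -5 + 5 d$ ($T{\left(a,d \right)} = - 5 \left(-1 + d\right) \left(-1\right) = - 5 \left(1 - d\right) = -5 + 5 d$)
$- \frac{9715}{\frac{1}{A{\left(-160,-279 \right)} + T{\left(62,-314 \right)}}} = - \frac{9715}{\frac{1}{0 + \left(-5 + 5 \left(-314\right)\right)}} = - \frac{9715}{\frac{1}{0 - 1575}} = - \frac{9715}{\frac{1}{-1575}} = - \frac{9715}{- \frac{1}{1575}} = \left(-9715\right) \left(-1575\right) = 15301125$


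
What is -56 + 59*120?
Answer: 7024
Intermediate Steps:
-56 + 59*120 = -56 + 7080 = 7024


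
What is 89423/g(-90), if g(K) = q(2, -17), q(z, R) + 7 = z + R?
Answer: -89423/22 ≈ -4064.7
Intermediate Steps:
q(z, R) = -7 + R + z (q(z, R) = -7 + (z + R) = -7 + (R + z) = -7 + R + z)
g(K) = -22 (g(K) = -7 - 17 + 2 = -22)
89423/g(-90) = 89423/(-22) = 89423*(-1/22) = -89423/22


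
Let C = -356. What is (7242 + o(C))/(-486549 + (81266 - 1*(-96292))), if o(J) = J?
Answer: -6886/308991 ≈ -0.022285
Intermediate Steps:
(7242 + o(C))/(-486549 + (81266 - 1*(-96292))) = (7242 - 356)/(-486549 + (81266 - 1*(-96292))) = 6886/(-486549 + (81266 + 96292)) = 6886/(-486549 + 177558) = 6886/(-308991) = 6886*(-1/308991) = -6886/308991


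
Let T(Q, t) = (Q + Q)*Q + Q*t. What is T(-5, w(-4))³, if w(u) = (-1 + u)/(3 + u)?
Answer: 15625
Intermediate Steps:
w(u) = (-1 + u)/(3 + u)
T(Q, t) = 2*Q² + Q*t (T(Q, t) = (2*Q)*Q + Q*t = 2*Q² + Q*t)
T(-5, w(-4))³ = (-5*((-1 - 4)/(3 - 4) + 2*(-5)))³ = (-5*(-5/(-1) - 10))³ = (-5*(-1*(-5) - 10))³ = (-5*(5 - 10))³ = (-5*(-5))³ = 25³ = 15625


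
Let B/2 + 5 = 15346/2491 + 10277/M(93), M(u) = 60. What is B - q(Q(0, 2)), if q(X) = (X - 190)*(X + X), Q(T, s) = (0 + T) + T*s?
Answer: 25773467/74730 ≈ 344.89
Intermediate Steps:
Q(T, s) = T + T*s
B = 25773467/74730 (B = -10 + 2*(15346/2491 + 10277/60) = -10 + 2*(26520767/149460) = -10 + 26520767/74730 = 25773467/74730 ≈ 344.89)
q(X) = 2*X*(-190 + X) (q(X) = (-190 + X)*(2*X) = 2*X*(-190 + X))
B - q(Q(0, 2)) = 25773467/74730 - 2*0*(1 + 2)*(-190 + 0*(1 + 2)) = 25773467/74730 - 2*0*3*(-190 + 0*3) = 25773467/74730 - 2*0*(-190 + 0) = 25773467/74730 - 2*0*(-190) = 25773467/74730 - 1*0 = 25773467/74730 + 0 = 25773467/74730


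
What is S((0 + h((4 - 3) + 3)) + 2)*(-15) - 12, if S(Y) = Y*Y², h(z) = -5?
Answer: 393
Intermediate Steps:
S(Y) = Y³
S((0 + h((4 - 3) + 3)) + 2)*(-15) - 12 = ((0 - 5) + 2)³*(-15) - 12 = (-5 + 2)³*(-15) - 12 = (-3)³*(-15) - 12 = -27*(-15) - 12 = 405 - 12 = 393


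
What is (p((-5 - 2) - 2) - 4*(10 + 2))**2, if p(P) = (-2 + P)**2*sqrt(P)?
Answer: -129465 - 34848*I ≈ -1.2947e+5 - 34848.0*I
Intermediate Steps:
p(P) = sqrt(P)*(-2 + P)**2
(p((-5 - 2) - 2) - 4*(10 + 2))**2 = (sqrt((-5 - 2) - 2)*(-2 + ((-5 - 2) - 2))**2 - 4*(10 + 2))**2 = (sqrt(-7 - 2)*(-2 + (-7 - 2))**2 - 4*12)**2 = (sqrt(-9)*(-2 - 9)**2 - 48)**2 = ((3*I)*(-11)**2 - 48)**2 = ((3*I)*121 - 48)**2 = (363*I - 48)**2 = (-48 + 363*I)**2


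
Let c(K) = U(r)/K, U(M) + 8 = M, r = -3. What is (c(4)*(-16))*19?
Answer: 836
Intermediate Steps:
U(M) = -8 + M
c(K) = -11/K (c(K) = (-8 - 3)/K = -11/K)
(c(4)*(-16))*19 = (-11/4*(-16))*19 = (-11*1/4*(-16))*19 = -11/4*(-16)*19 = 44*19 = 836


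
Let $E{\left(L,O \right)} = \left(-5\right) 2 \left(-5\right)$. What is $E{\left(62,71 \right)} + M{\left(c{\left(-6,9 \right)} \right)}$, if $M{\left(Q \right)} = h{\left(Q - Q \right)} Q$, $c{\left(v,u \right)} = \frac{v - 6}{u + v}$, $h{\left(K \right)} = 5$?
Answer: $30$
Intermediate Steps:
$c{\left(v,u \right)} = \frac{-6 + v}{u + v}$
$M{\left(Q \right)} = 5 Q$
$E{\left(L,O \right)} = 50$ ($E{\left(L,O \right)} = \left(-10\right) \left(-5\right) = 50$)
$E{\left(62,71 \right)} + M{\left(c{\left(-6,9 \right)} \right)} = 50 + 5 \frac{-6 - 6}{9 - 6} = 50 + 5 \cdot \frac{1}{3} \left(-12\right) = 50 + 5 \left(-4\right) = 50 - 20 = 30$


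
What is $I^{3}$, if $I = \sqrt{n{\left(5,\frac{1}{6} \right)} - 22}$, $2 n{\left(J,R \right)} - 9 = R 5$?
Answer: $- \frac{205 i \sqrt{615}}{72} \approx - 70.609 i$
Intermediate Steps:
$n{\left(J,R \right)} = \frac{9}{2} + \frac{5 R}{2}$ ($n{\left(J,R \right)} = \frac{9}{2} + \frac{R 5}{2} = \frac{9}{2} + \frac{5 R}{2}$)
$I = \frac{i \sqrt{615}}{6}$ ($I = \sqrt{\left(\frac{9}{2} + \frac{5}{2 \cdot 6}\right) - 22} = \sqrt{\left(\frac{9}{2} + \frac{5}{2} \cdot \frac{1}{6}\right) - 22} = \sqrt{\left(\frac{9}{2} + \frac{5}{12}\right) - 22} = \sqrt{\frac{59}{12} - 22} = \sqrt{- \frac{205}{12}} = \frac{i \sqrt{615}}{6} \approx 4.1332 i$)
$I^{3} = \left(\frac{i \sqrt{615}}{6}\right)^{3} = - \frac{205 i \sqrt{615}}{72}$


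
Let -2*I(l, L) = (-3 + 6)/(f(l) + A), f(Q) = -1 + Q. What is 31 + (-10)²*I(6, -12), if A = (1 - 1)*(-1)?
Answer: 1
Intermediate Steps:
A = 0 (A = 0*(-1) = 0)
I(l, L) = -3/(2*(-1 + l)) (I(l, L) = -(-3 + 6)/(2*((-1 + l) + 0)) = -3/(2*(-1 + l)))
31 + (-10)²*I(6, -12) = 31 + (-10)²*(-3/(-2 + 2*6)) = 31 + 100*(-3/(-2 + 12)) = 31 + 100*(-3/10) = 31 - 30 = 1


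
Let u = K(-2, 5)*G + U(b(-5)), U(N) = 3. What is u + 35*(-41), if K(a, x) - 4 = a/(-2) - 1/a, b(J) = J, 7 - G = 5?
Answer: -1421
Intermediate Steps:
G = 2 (G = 7 - 1*5 = 7 - 5 = 2)
K(a, x) = 4 - 1/a - a/2 (K(a, x) = 4 + (a/(-2) - 1/a) = 4 + (a*(-½) - 1/a) = 4 + (-a/2 - 1/a) = 4 + (-1/a - a/2) = 4 - 1/a - a/2)
u = 14 (u = (4 - 1/(-2) - ½*(-2))*2 + 3 = (4 - 1*(-½) + 1)*2 + 3 = (4 + ½ + 1)*2 + 3 = (11/2)*2 + 3 = 11 + 3 = 14)
u + 35*(-41) = 14 + 35*(-41) = 14 - 1435 = -1421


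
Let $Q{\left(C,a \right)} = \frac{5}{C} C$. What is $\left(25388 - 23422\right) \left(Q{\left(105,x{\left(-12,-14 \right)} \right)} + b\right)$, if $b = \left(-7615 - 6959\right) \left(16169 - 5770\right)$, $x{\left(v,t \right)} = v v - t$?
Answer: $-297957171286$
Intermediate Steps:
$x{\left(v,t \right)} = v^{2} - t$
$Q{\left(C,a \right)} = 5$
$b = -151555026$ ($b = \left(-14574\right) 10399 = -151555026$)
$\left(25388 - 23422\right) \left(Q{\left(105,x{\left(-12,-14 \right)} \right)} + b\right) = \left(25388 - 23422\right) \left(5 - 151555026\right) = 1966 \left(-151555021\right) = -297957171286$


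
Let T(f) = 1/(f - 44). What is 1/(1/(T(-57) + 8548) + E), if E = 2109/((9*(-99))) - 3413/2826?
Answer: -80514014526/287805433679 ≈ -0.27975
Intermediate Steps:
E = -333371/93258 (E = 2109/(-891) - 3413*1/2826 = 2109*(-1/891) - 3413/2826 = -703/297 - 3413/2826 = -333371/93258 ≈ -3.5747)
T(f) = 1/(-44 + f)
1/(1/(T(-57) + 8548) + E) = 1/(1/(1/(-44 - 57) + 8548) - 333371/93258) = 1/(1/(1/(-101) + 8548) - 333371/93258) = 1/(1/(-1/101 + 8548) - 333371/93258) = 1/(1/(863347/101) - 333371/93258) = 1/(101/863347 - 333371/93258) = 1/(-287805433679/80514014526) = -80514014526/287805433679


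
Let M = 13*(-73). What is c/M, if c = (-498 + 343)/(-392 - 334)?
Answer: -155/688974 ≈ -0.00022497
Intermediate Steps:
M = -949
c = 155/726 (c = -155/(-726) = -155*(-1/726) = 155/726 ≈ 0.21350)
c/M = (155/726)/(-949) = (155/726)*(-1/949) = -155/688974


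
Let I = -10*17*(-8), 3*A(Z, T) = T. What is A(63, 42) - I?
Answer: -1346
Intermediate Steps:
A(Z, T) = T/3
I = 1360 (I = -170*(-8) = 1360)
A(63, 42) - I = (1/3)*42 - 1*1360 = 14 - 1360 = -1346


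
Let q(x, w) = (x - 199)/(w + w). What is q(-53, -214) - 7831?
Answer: -837854/107 ≈ -7830.4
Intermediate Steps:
q(x, w) = (-199 + x)/(2*w) (q(x, w) = (-199 + x)/((2*w)) = (-199 + x)*(1/(2*w)) = (-199 + x)/(2*w))
q(-53, -214) - 7831 = (1/2)*(-199 - 53)/(-214) - 7831 = (1/2)*(-1/214)*(-252) - 7831 = 63/107 - 7831 = -837854/107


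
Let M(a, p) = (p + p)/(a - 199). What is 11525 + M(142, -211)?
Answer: 657347/57 ≈ 11532.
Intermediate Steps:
M(a, p) = 2*p/(-199 + a) (M(a, p) = (2*p)/(-199 + a) = 2*p/(-199 + a))
11525 + M(142, -211) = 11525 + 2*(-211)/(-199 + 142) = 11525 + 2*(-211)/(-57) = 11525 + 2*(-211)*(-1/57) = 11525 + 422/57 = 657347/57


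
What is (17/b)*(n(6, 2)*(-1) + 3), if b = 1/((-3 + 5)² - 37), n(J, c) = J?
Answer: 1683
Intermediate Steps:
b = -1/33 (b = 1/(2² - 37) = 1/(4 - 37) = 1/(-33) = -1/33 ≈ -0.030303)
(17/b)*(n(6, 2)*(-1) + 3) = (17/(-1/33))*(6*(-1) + 3) = (17*(-33))*(-6 + 3) = -561*(-3) = 1683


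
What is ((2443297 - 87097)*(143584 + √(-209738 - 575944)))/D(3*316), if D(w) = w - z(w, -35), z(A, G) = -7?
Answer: 67662524160/191 + 1413720*I*√87298/191 ≈ 3.5425e+8 + 2.1869e+6*I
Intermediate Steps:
D(w) = 7 + w (D(w) = w - 1*(-7) = w + 7 = 7 + w)
((2443297 - 87097)*(143584 + √(-209738 - 575944)))/D(3*316) = ((2443297 - 87097)*(143584 + √(-209738 - 575944)))/(7 + 3*316) = (2356200*(143584 + √(-785682)))/(7 + 948) = (2356200*(143584 + 3*I*√87298))/955 = (338312620800 + 7068600*I*√87298)*(1/955) = 67662524160/191 + 1413720*I*√87298/191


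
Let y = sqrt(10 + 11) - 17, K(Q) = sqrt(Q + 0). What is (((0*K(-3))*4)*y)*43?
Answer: 0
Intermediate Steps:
K(Q) = sqrt(Q)
y = -17 + sqrt(21) (y = sqrt(21) - 17 = -17 + sqrt(21) ≈ -12.417)
(((0*K(-3))*4)*y)*43 = (((0*sqrt(-3))*4)*(-17 + sqrt(21)))*43 = (((0*(I*sqrt(3)))*4)*(-17 + sqrt(21)))*43 = ((0*4)*(-17 + sqrt(21)))*43 = (0*(-17 + sqrt(21)))*43 = 0*43 = 0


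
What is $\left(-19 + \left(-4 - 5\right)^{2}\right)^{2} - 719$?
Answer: $3125$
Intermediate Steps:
$\left(-19 + \left(-4 - 5\right)^{2}\right)^{2} - 719 = \left(-19 + \left(-9\right)^{2}\right)^{2} - 719 = \left(-19 + 81\right)^{2} - 719 = 62^{2} - 719 = 3844 - 719 = 3125$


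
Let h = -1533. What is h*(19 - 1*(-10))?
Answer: -44457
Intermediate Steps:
h*(19 - 1*(-10)) = -1533*(19 - 1*(-10)) = -1533*(19 + 10) = -1533*29 = -44457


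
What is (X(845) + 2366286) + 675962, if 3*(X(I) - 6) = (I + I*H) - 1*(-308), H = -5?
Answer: 3041230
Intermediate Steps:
X(I) = 326/3 - 4*I/3 (X(I) = 6 + ((I + I*(-5)) - 1*(-308))/3 = 6 + ((I - 5*I) + 308)/3 = 6 + (-4*I + 308)/3 = 6 + (308 - 4*I)/3 = 6 + (308/3 - 4*I/3) = 326/3 - 4*I/3)
(X(845) + 2366286) + 675962 = ((326/3 - 4/3*845) + 2366286) + 675962 = ((326/3 - 3380/3) + 2366286) + 675962 = (-1018 + 2366286) + 675962 = 2365268 + 675962 = 3041230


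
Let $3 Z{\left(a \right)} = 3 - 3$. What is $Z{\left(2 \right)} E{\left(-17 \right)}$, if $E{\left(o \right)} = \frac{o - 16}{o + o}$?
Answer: $0$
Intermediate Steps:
$E{\left(o \right)} = \frac{-16 + o}{2 o}$
$Z{\left(a \right)} = 0$ ($Z{\left(a \right)} = \frac{3 - 3}{3} = \frac{1}{3} \cdot 0 = 0$)
$Z{\left(2 \right)} E{\left(-17 \right)} = 0 \frac{-16 - 17}{2 \left(-17\right)} = 0 \cdot \frac{1}{2} \left(- \frac{1}{17}\right) \left(-33\right) = 0 \cdot \frac{33}{34} = 0$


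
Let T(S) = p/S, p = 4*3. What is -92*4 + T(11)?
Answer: -4036/11 ≈ -366.91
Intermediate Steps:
p = 12
T(S) = 12/S
-92*4 + T(11) = -92*4 + 12/11 = -368 + 12*(1/11) = -368 + 12/11 = -4036/11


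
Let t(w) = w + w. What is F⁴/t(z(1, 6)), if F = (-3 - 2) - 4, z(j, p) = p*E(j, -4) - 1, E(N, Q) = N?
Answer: 6561/10 ≈ 656.10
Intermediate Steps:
z(j, p) = -1 + j*p (z(j, p) = p*j - 1 = j*p - 1 = -1 + j*p)
F = -9 (F = -5 - 4 = -9)
t(w) = 2*w
F⁴/t(z(1, 6)) = (-9)⁴/((2*(-1 + 1*6))) = 6561/((2*(-1 + 6))) = 6561/((2*5)) = 6561/10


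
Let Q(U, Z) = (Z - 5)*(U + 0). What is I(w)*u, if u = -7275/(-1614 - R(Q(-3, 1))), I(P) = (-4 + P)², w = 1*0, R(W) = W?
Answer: 19400/271 ≈ 71.587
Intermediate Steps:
Q(U, Z) = U*(-5 + Z) (Q(U, Z) = (-5 + Z)*U = U*(-5 + Z))
w = 0
u = 2425/542 (u = -7275/(-1614 - (-3)*(-5 + 1)) = -7275/(-1614 - (-3)*(-4)) = -7275/(-1614 - 1*12) = -7275/(-1614 - 12) = -7275/(-1626) = -7275*(-1/1626) = 2425/542 ≈ 4.4742)
I(w)*u = (-4 + 0)²*(2425/542) = (-4)²*(2425/542) = 16*(2425/542) = 19400/271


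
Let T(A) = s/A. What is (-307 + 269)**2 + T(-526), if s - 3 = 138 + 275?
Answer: 379564/263 ≈ 1443.2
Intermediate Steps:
s = 416 (s = 3 + (138 + 275) = 3 + 413 = 416)
T(A) = 416/A
(-307 + 269)**2 + T(-526) = (-307 + 269)**2 + 416/(-526) = (-38)**2 + 416*(-1/526) = 1444 - 208/263 = 379564/263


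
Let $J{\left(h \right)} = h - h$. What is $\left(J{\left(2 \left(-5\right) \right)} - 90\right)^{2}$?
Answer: $8100$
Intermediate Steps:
$J{\left(h \right)} = 0$
$\left(J{\left(2 \left(-5\right) \right)} - 90\right)^{2} = \left(0 - 90\right)^{2} = \left(-90\right)^{2} = 8100$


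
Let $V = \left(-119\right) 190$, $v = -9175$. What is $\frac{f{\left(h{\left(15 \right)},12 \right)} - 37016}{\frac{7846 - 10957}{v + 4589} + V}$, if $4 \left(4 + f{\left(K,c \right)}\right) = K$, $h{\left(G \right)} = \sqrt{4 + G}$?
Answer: $\frac{169773720}{103686349} - \frac{2293 \sqrt{19}}{207372698} \approx 1.6373$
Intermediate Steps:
$f{\left(K,c \right)} = -4 + \frac{K}{4}$
$V = -22610$
$\frac{f{\left(h{\left(15 \right)},12 \right)} - 37016}{\frac{7846 - 10957}{v + 4589} + V} = \frac{\left(-4 + \frac{\sqrt{4 + 15}}{4}\right) - 37016}{\frac{7846 - 10957}{-9175 + 4589} - 22610} = \frac{\left(-4 + \frac{\sqrt{19}}{4}\right) - 37016}{- \frac{3111}{-4586} - 22610} = \frac{-37020 + \frac{\sqrt{19}}{4}}{\left(-3111\right) \left(- \frac{1}{4586}\right) - 22610} = \frac{-37020 + \frac{\sqrt{19}}{4}}{\frac{3111}{4586} - 22610} = \frac{-37020 + \frac{\sqrt{19}}{4}}{- \frac{103686349}{4586}} = \left(-37020 + \frac{\sqrt{19}}{4}\right) \left(- \frac{4586}{103686349}\right) = \frac{169773720}{103686349} - \frac{2293 \sqrt{19}}{207372698}$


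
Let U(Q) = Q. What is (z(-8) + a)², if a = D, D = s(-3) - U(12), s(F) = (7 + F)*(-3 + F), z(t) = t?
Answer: 1936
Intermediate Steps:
s(F) = (-3 + F)*(7 + F)
D = -36 (D = (-21 + (-3)² + 4*(-3)) - 1*12 = (-21 + 9 - 12) - 12 = -24 - 12 = -36)
a = -36
(z(-8) + a)² = (-8 - 36)² = (-44)² = 1936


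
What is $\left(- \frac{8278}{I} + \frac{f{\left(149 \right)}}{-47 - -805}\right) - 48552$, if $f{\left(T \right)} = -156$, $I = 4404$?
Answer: $- \frac{40521200453}{834558} \approx -48554.0$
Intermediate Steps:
$\left(- \frac{8278}{I} + \frac{f{\left(149 \right)}}{-47 - -805}\right) - 48552 = \left(- \frac{8278}{4404} - \frac{156}{-47 - -805}\right) - 48552 = \left(\left(-8278\right) \frac{1}{4404} - \frac{156}{-47 + 805}\right) - 48552 = \left(- \frac{4139}{2202} - \frac{156}{758}\right) - 48552 = \left(- \frac{4139}{2202} - \frac{78}{379}\right) - 48552 = - \frac{1740437}{834558} - 48552 = - \frac{40521200453}{834558}$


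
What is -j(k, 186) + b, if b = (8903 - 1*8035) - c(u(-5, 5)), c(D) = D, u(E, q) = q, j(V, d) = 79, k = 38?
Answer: 784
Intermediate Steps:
b = 863 (b = (8903 - 1*8035) - 1*5 = (8903 - 8035) - 5 = 868 - 5 = 863)
-j(k, 186) + b = -1*79 + 863 = -79 + 863 = 784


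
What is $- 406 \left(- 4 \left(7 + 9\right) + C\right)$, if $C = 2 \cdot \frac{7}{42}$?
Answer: $\frac{77546}{3} \approx 25849.0$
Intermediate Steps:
$C = \frac{1}{3}$ ($C = 2 \cdot 7 \cdot \frac{1}{42} = 2 \cdot \frac{1}{6} = \frac{1}{3} \approx 0.33333$)
$- 406 \left(- 4 \left(7 + 9\right) + C\right) = - 406 \left(- 4 \left(7 + 9\right) + \frac{1}{3}\right) = - 406 \left(\left(-4\right) 16 + \frac{1}{3}\right) = - 406 \left(-64 + \frac{1}{3}\right) = \left(-406\right) \left(- \frac{191}{3}\right) = \frac{77546}{3}$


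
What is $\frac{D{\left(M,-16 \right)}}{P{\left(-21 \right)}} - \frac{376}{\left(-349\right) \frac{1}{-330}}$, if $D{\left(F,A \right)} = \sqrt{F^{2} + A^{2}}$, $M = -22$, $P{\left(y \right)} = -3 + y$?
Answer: $- \frac{124080}{349} - \frac{\sqrt{185}}{12} \approx -356.66$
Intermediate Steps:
$D{\left(F,A \right)} = \sqrt{A^{2} + F^{2}}$
$\frac{D{\left(M,-16 \right)}}{P{\left(-21 \right)}} - \frac{376}{\left(-349\right) \frac{1}{-330}} = \frac{\sqrt{\left(-16\right)^{2} + \left(-22\right)^{2}}}{-3 - 21} - \frac{376}{\left(-349\right) \frac{1}{-330}} = \frac{\sqrt{256 + 484}}{-24} - \frac{376}{\left(-349\right) \left(- \frac{1}{330}\right)} = \sqrt{740} \left(- \frac{1}{24}\right) - \frac{376}{\frac{349}{330}} = 2 \sqrt{185} \left(- \frac{1}{24}\right) - \frac{124080}{349} = - \frac{\sqrt{185}}{12} - \frac{124080}{349} = - \frac{124080}{349} - \frac{\sqrt{185}}{12}$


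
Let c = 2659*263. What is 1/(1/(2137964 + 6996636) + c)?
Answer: 9134600/6387981068201 ≈ 1.4300e-6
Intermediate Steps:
c = 699317
1/(1/(2137964 + 6996636) + c) = 1/(1/(2137964 + 6996636) + 699317) = 1/(1/9134600 + 699317) = 1/(6387981068201/9134600) = 9134600/6387981068201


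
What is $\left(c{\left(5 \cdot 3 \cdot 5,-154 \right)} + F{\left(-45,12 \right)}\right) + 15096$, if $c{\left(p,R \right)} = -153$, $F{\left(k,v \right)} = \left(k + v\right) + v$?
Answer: $14922$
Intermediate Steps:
$F{\left(k,v \right)} = k + 2 v$
$\left(c{\left(5 \cdot 3 \cdot 5,-154 \right)} + F{\left(-45,12 \right)}\right) + 15096 = \left(-153 + \left(-45 + 2 \cdot 12\right)\right) + 15096 = \left(-153 + \left(-45 + 24\right)\right) + 15096 = \left(-153 - 21\right) + 15096 = -174 + 15096 = 14922$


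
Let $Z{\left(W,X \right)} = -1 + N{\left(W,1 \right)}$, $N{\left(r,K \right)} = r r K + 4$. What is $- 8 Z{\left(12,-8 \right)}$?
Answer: $-1176$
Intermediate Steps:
$N{\left(r,K \right)} = 4 + K r^{2}$ ($N{\left(r,K \right)} = r^{2} K + 4 = K r^{2} + 4 = 4 + K r^{2}$)
$Z{\left(W,X \right)} = 3 + W^{2}$ ($Z{\left(W,X \right)} = -1 + \left(4 + 1 W^{2}\right) = -1 + \left(4 + W^{2}\right) = 3 + W^{2}$)
$- 8 Z{\left(12,-8 \right)} = - 8 \left(3 + 12^{2}\right) = - 8 \left(3 + 144\right) = \left(-8\right) 147 = -1176$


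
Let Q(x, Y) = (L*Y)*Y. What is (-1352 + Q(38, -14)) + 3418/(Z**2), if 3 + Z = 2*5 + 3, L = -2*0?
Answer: -65891/50 ≈ -1317.8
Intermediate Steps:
L = 0
Q(x, Y) = 0 (Q(x, Y) = (0*Y)*Y = 0*Y = 0)
Z = 10 (Z = -3 + (2*5 + 3) = -3 + (10 + 3) = -3 + 13 = 10)
(-1352 + Q(38, -14)) + 3418/(Z**2) = (-1352 + 0) + 3418/(10**2) = -1352 + 3418/100 = -1352 + 3418*(1/100) = -1352 + 1709/50 = -65891/50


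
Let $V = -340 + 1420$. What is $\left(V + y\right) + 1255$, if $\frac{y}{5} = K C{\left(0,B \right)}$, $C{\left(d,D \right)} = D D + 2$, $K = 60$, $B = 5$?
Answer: $10435$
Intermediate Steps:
$V = 1080$
$C{\left(d,D \right)} = 2 + D^{2}$ ($C{\left(d,D \right)} = D^{2} + 2 = 2 + D^{2}$)
$y = 8100$ ($y = 5 \cdot 60 \left(2 + 5^{2}\right) = 5 \cdot 60 \left(2 + 25\right) = 5 \cdot 60 \cdot 27 = 5 \cdot 1620 = 8100$)
$\left(V + y\right) + 1255 = \left(1080 + 8100\right) + 1255 = 9180 + 1255 = 10435$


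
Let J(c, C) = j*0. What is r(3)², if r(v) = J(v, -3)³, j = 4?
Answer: 0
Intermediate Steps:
J(c, C) = 0 (J(c, C) = 4*0 = 0)
r(v) = 0 (r(v) = 0³ = 0)
r(3)² = 0² = 0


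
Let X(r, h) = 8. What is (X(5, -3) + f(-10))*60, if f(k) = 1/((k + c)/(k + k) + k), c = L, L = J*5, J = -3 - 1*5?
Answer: 472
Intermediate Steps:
J = -8 (J = -3 - 5 = -8)
L = -40 (L = -8*5 = -40)
c = -40
f(k) = 1/(k + (-40 + k)/(2*k)) (f(k) = 1/((k - 40)/(k + k) + k) = 1/((-40 + k)/((2*k)) + k) = 1/((-40 + k)*(1/(2*k)) + k) = 1/((-40 + k)/(2*k) + k) = 1/(k + (-40 + k)/(2*k)))
(X(5, -3) + f(-10))*60 = (8 + 2*(-10)/(-40 - 10 + 2*(-10)²))*60 = (8 + 2*(-10)/(-40 - 10 + 2*100))*60 = (8 + 2*(-10)/(-40 - 10 + 200))*60 = (8 + 2*(-10)/150)*60 = (8 + 2*(-10)*(1/150))*60 = (8 - 2/15)*60 = (118/15)*60 = 472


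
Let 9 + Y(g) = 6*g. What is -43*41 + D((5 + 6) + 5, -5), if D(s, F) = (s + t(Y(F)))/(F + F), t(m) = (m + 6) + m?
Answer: -8787/5 ≈ -1757.4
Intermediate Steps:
Y(g) = -9 + 6*g
t(m) = 6 + 2*m (t(m) = (6 + m) + m = 6 + 2*m)
D(s, F) = (-12 + s + 12*F)/(2*F) (D(s, F) = (s + (6 + 2*(-9 + 6*F)))/(F + F) = (s + (6 + (-18 + 12*F)))/((2*F)) = (s + (-12 + 12*F))*(1/(2*F)) = (-12 + s + 12*F)*(1/(2*F)) = (-12 + s + 12*F)/(2*F))
-43*41 + D((5 + 6) + 5, -5) = -43*41 + (½)*(-12 + ((5 + 6) + 5) + 12*(-5))/(-5) = -1763 + (½)*(-⅕)*(-12 + (11 + 5) - 60) = -1763 + (½)*(-⅕)*(-12 + 16 - 60) = -1763 + (½)*(-⅕)*(-56) = -1763 + 28/5 = -8787/5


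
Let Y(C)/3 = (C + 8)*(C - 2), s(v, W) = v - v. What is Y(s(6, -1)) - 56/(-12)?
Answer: -130/3 ≈ -43.333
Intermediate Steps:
s(v, W) = 0
Y(C) = 3*(-2 + C)*(8 + C) (Y(C) = 3*((C + 8)*(C - 2)) = 3*((8 + C)*(-2 + C)) = 3*((-2 + C)*(8 + C)) = 3*(-2 + C)*(8 + C))
Y(s(6, -1)) - 56/(-12) = (-48 + 3*0**2 + 18*0) - 56/(-12) = (-48 + 3*0 + 0) - 56*(-1/12) = (-48 + 0 + 0) + 14/3 = -48 + 14/3 = -130/3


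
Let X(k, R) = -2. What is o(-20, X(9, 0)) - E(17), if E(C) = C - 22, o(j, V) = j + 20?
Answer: 5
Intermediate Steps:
o(j, V) = 20 + j
E(C) = -22 + C
o(-20, X(9, 0)) - E(17) = (20 - 20) - (-22 + 17) = 0 - 1*(-5) = 0 + 5 = 5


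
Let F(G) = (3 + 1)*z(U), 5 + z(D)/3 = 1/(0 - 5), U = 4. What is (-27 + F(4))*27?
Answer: -12069/5 ≈ -2413.8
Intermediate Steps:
z(D) = -78/5 (z(D) = -15 + 3/(0 - 5) = -15 + 3/(-5) = -15 + 3*(-1/5) = -15 - 3/5 = -78/5)
F(G) = -312/5 (F(G) = (3 + 1)*(-78/5) = 4*(-78/5) = -312/5)
(-27 + F(4))*27 = (-27 - 312/5)*27 = -447/5*27 = -12069/5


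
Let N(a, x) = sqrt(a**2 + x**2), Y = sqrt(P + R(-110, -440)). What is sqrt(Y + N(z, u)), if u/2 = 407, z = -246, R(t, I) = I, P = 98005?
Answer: sqrt(sqrt(97565) + 2*sqrt(180778)) ≈ 34.099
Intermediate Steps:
u = 814 (u = 2*407 = 814)
Y = sqrt(97565) (Y = sqrt(98005 - 440) = sqrt(97565) ≈ 312.35)
sqrt(Y + N(z, u)) = sqrt(sqrt(97565) + sqrt((-246)**2 + 814**2)) = sqrt(sqrt(97565) + sqrt(60516 + 662596)) = sqrt(sqrt(97565) + sqrt(723112)) = sqrt(sqrt(97565) + 2*sqrt(180778))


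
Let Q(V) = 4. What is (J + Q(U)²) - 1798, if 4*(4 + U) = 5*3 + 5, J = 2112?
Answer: 330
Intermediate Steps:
U = 1 (U = -4 + (5*3 + 5)/4 = -4 + (15 + 5)/4 = -4 + (¼)*20 = -4 + 5 = 1)
(J + Q(U)²) - 1798 = (2112 + 4²) - 1798 = (2112 + 16) - 1798 = 2128 - 1798 = 330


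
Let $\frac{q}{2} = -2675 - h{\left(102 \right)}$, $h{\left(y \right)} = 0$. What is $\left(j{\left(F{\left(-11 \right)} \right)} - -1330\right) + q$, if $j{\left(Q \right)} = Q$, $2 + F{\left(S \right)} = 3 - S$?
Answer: $-4008$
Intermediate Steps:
$F{\left(S \right)} = 1 - S$ ($F{\left(S \right)} = -2 - \left(-3 + S\right) = 1 - S$)
$q = -5350$ ($q = 2 \left(-2675 - 0\right) = 2 \left(-2675 + 0\right) = 2 \left(-2675\right) = -5350$)
$\left(j{\left(F{\left(-11 \right)} \right)} - -1330\right) + q = \left(\left(1 - -11\right) - -1330\right) - 5350 = \left(\left(1 + 11\right) + 1330\right) - 5350 = \left(12 + 1330\right) - 5350 = 1342 - 5350 = -4008$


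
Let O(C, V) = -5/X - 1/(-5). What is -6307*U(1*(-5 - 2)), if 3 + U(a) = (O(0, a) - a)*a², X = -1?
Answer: -18757018/5 ≈ -3.7514e+6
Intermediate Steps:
O(C, V) = 26/5 (O(C, V) = -5/(-1) - 1/(-5) = -5*(-1) - 1*(-⅕) = 5 + ⅕ = 26/5)
U(a) = -3 + a²*(26/5 - a) (U(a) = -3 + (26/5 - a)*a² = -3 + a²*(26/5 - a))
-6307*U(1*(-5 - 2)) = -6307*(-3 - (1*(-5 - 2))³ + 26*(1*(-5 - 2))²/5) = -6307*(-3 - (1*(-7))³ + 26*(1*(-7))²/5) = -6307*(-3 - 1*(-7)³ + (26/5)*(-7)²) = -6307*(-3 - 1*(-343) + (26/5)*49) = -6307*(-3 + 343 + 1274/5) = -6307*2974/5 = -18757018/5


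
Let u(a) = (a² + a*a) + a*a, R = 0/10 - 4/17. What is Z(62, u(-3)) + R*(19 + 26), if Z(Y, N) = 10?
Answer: -10/17 ≈ -0.58823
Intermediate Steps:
R = -4/17 (R = 0*(⅒) - 4*1/17 = 0 - 4/17 = -4/17 ≈ -0.23529)
u(a) = 3*a² (u(a) = (a² + a²) + a² = 2*a² + a² = 3*a²)
Z(62, u(-3)) + R*(19 + 26) = 10 - 4*(19 + 26)/17 = 10 - 4/17*45 = 10 - 180/17 = -10/17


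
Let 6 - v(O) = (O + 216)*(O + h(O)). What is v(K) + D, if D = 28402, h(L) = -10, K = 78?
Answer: 8416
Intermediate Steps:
v(O) = 6 - (-10 + O)*(216 + O) (v(O) = 6 - (O + 216)*(O - 10) = 6 - (216 + O)*(-10 + O) = 6 - (-10 + O)*(216 + O))
v(K) + D = (2166 - 1*78² - 206*78) + 28402 = (2166 - 1*6084 - 16068) + 28402 = (2166 - 6084 - 16068) + 28402 = -19986 + 28402 = 8416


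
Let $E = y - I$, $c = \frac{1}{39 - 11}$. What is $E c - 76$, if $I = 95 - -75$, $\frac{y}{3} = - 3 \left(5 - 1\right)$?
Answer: $- \frac{1167}{14} \approx -83.357$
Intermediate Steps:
$c = \frac{1}{28} \approx 0.035714$
$y = -36$ ($y = 3 \left(- 3 \left(5 - 1\right)\right) = 3 \left(\left(-3\right) 4\right) = 3 \left(-12\right) = -36$)
$I = 170$ ($I = 95 + 75 = 170$)
$E = -206$ ($E = -36 - 170 = -206$)
$E c - 76 = \left(-206\right) \frac{1}{28} - 76 = - \frac{103}{14} - 76 = - \frac{1167}{14}$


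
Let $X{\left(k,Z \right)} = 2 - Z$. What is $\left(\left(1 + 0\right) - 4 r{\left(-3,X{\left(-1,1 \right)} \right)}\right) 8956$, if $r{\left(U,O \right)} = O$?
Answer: $-26868$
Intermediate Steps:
$\left(\left(1 + 0\right) - 4 r{\left(-3,X{\left(-1,1 \right)} \right)}\right) 8956 = \left(\left(1 + 0\right) - 4 \left(2 - 1\right)\right) 8956 = \left(1 - 4 \left(2 - 1\right)\right) 8956 = \left(1 - 4\right) 8956 = \left(-3\right) 8956 = -26868$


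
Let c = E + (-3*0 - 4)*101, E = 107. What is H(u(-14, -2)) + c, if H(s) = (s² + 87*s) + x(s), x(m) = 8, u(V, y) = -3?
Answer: -541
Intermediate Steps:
c = -297 (c = 107 + (-3*0 - 4)*101 = 107 + (0 - 4)*101 = 107 - 4*101 = 107 - 404 = -297)
H(s) = 8 + s² + 87*s (H(s) = (s² + 87*s) + 8 = 8 + s² + 87*s)
H(u(-14, -2)) + c = (8 + (-3)² + 87*(-3)) - 297 = (8 + 9 - 261) - 297 = -244 - 297 = -541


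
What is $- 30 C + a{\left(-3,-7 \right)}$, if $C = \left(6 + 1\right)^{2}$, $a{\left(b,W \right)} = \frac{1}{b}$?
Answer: $- \frac{4411}{3} \approx -1470.3$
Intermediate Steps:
$C = 49$ ($C = 7^{2} = 49$)
$- 30 C + a{\left(-3,-7 \right)} = \left(-30\right) 49 + \frac{1}{-3} = -1470 - \frac{1}{3} = - \frac{4411}{3}$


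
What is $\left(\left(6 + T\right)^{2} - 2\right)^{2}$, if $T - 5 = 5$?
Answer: $64516$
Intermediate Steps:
$T = 10$ ($T = 5 + 5 = 10$)
$\left(\left(6 + T\right)^{2} - 2\right)^{2} = \left(\left(6 + 10\right)^{2} - 2\right)^{2} = \left(16^{2} - 2\right)^{2} = \left(256 - 2\right)^{2} = 254^{2} = 64516$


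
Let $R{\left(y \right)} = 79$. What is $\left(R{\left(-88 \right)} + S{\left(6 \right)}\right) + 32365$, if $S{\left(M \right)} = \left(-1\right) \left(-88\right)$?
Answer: $32532$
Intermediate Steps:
$S{\left(M \right)} = 88$
$\left(R{\left(-88 \right)} + S{\left(6 \right)}\right) + 32365 = \left(79 + 88\right) + 32365 = 167 + 32365 = 32532$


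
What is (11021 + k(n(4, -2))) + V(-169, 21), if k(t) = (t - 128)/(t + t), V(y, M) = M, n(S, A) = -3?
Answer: 66383/6 ≈ 11064.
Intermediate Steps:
k(t) = (-128 + t)/(2*t) (k(t) = (-128 + t)/((2*t)) = (-128 + t)*(1/(2*t)) = (-128 + t)/(2*t))
(11021 + k(n(4, -2))) + V(-169, 21) = (11021 + (1/2)*(-128 - 3)/(-3)) + 21 = (11021 + (1/2)*(-1/3)*(-131)) + 21 = (11021 + 131/6) + 21 = 66257/6 + 21 = 66383/6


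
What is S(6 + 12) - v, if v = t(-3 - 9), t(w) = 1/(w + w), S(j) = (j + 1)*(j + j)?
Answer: 16417/24 ≈ 684.04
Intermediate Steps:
S(j) = 2*j*(1 + j) (S(j) = (1 + j)*(2*j) = 2*j*(1 + j))
t(w) = 1/(2*w)
v = -1/24 (v = 1/(2*(-3 - 9)) = (½)/(-12) = (½)*(-1/12) = -1/24 ≈ -0.041667)
S(6 + 12) - v = 2*(6 + 12)*(1 + (6 + 12)) - 1*(-1/24) = 2*18*(1 + 18) + 1/24 = 2*18*19 + 1/24 = 684 + 1/24 = 16417/24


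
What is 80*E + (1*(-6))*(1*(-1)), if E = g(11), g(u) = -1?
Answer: -74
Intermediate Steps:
E = -1
80*E + (1*(-6))*(1*(-1)) = 80*(-1) + (1*(-6))*(1*(-1)) = -80 - 6*(-1) = -80 + 6 = -74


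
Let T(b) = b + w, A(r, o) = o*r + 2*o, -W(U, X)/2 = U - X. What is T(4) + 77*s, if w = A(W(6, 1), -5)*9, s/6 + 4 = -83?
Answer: -39830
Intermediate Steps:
s = -522 (s = -24 + 6*(-83) = -24 - 498 = -522)
W(U, X) = -2*U + 2*X (W(U, X) = -2*(U - X) = -2*U + 2*X)
A(r, o) = 2*o + o*r
w = 360 (w = -5*(2 + (-2*6 + 2*1))*9 = -5*(2 + (-12 + 2))*9 = -5*(2 - 10)*9 = -5*(-8)*9 = 40*9 = 360)
T(b) = 360 + b (T(b) = b + 360 = 360 + b)
T(4) + 77*s = (360 + 4) + 77*(-522) = 364 - 40194 = -39830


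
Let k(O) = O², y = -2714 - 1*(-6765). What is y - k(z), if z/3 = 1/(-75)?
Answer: 2531874/625 ≈ 4051.0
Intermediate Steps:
y = 4051 (y = -2714 + 6765 = 4051)
z = -1/25 (z = 3/(-75) = 3*(-1/75) = -1/25 ≈ -0.040000)
y - k(z) = 4051 - (-1/25)² = 4051 - 1*1/625 = 4051 - 1/625 = 2531874/625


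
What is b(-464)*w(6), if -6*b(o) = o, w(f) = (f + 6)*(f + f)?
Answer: 11136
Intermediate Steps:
w(f) = 2*f*(6 + f) (w(f) = (6 + f)*(2*f) = 2*f*(6 + f))
b(o) = -o/6
b(-464)*w(6) = (-⅙*(-464))*(2*6*(6 + 6)) = 232*(2*6*12)/3 = (232/3)*144 = 11136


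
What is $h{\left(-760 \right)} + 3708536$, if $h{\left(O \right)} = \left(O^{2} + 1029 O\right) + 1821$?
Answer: $3505917$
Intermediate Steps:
$h{\left(O \right)} = 1821 + O^{2} + 1029 O$
$h{\left(-760 \right)} + 3708536 = \left(1821 + \left(-760\right)^{2} + 1029 \left(-760\right)\right) + 3708536 = \left(1821 + 577600 - 782040\right) + 3708536 = -202619 + 3708536 = 3505917$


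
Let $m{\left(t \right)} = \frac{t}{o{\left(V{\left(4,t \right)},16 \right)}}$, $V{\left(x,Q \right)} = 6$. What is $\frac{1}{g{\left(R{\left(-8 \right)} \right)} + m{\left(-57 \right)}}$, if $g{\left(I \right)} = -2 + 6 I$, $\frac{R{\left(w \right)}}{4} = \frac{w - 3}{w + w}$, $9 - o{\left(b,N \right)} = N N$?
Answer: $\frac{26}{383} \approx 0.067885$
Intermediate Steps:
$o{\left(b,N \right)} = 9 - N^{2}$ ($o{\left(b,N \right)} = 9 - N N = 9 - N^{2}$)
$R{\left(w \right)} = \frac{2 \left(-3 + w\right)}{w}$ ($R{\left(w \right)} = 4 \frac{w - 3}{w + w} = 4 \frac{-3 + w}{2 w} = \frac{2 \left(-3 + w\right)}{w}$)
$m{\left(t \right)} = - \frac{t}{247}$ ($m{\left(t \right)} = \frac{t}{9 - 16^{2}} = \frac{t}{9 - 256} = \frac{t}{-247} = t \left(- \frac{1}{247}\right) = - \frac{t}{247}$)
$\frac{1}{g{\left(R{\left(-8 \right)} \right)} + m{\left(-57 \right)}} = \frac{1}{\left(-2 + 6 \left(2 - \frac{6}{-8}\right)\right) - - \frac{3}{13}} = \frac{1}{\left(-2 + 6 \left(2 - - \frac{3}{4}\right)\right) + \frac{3}{13}} = \frac{1}{\left(-2 + 6 \left(2 + \frac{3}{4}\right)\right) + \frac{3}{13}} = \frac{1}{\left(-2 + 6 \cdot \frac{11}{4}\right) + \frac{3}{13}} = \frac{1}{\left(-2 + \frac{33}{2}\right) + \frac{3}{13}} = \frac{1}{\frac{29}{2} + \frac{3}{13}} = \frac{1}{\frac{383}{26}} = \frac{26}{383}$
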